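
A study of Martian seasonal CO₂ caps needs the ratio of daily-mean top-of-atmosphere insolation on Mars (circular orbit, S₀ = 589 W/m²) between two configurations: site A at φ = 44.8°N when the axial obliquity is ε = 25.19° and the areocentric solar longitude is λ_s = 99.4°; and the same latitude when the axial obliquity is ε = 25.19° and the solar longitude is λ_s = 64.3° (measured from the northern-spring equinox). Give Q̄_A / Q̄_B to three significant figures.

— Configuration A (φ=+44.8°):
sin δ = sin 25.19° × sin 99.4° = 0.41991, so δ = +24.829°.
cos H₀ = −tan(+44.8°) tan(+24.829°) = -0.4595, H₀ = 2.0482 rad.
Bracket: H₀ sin φ sin δ + cos φ cos δ sin H₀ = 2.0482×0.70463×0.41991 + 0.70957×0.90757×0.88820 = 0.606024 + 0.571987 = 1.178011.
Q̄ = (S₀/π) × [bracket] = (589/π) × 1.178011 = 220.86 W/m².
— Configuration B (φ=+44.8°):
Solar declination: sin δ = sin ε · sin λ_s = sin 25.19° × sin 64.3° = 0.38352, so δ = +22.552°.
cos H₀ = −tan(+44.8°) tan(+22.552°) = -0.4124, H₀ = 1.9959 rad.
Bracket: H₀ sin φ sin δ + cos φ cos δ sin H₀ = 1.9959×0.70463×0.38352 + 0.70957×0.92353×0.91101 = 0.539371 + 0.596993 = 1.136364.
Q̄ = (S₀/π) × [bracket] = (589/π) × 1.136364 = 213.05 W/m².
Ratio Q̄_A / Q̄_B = 220.86 / 213.05 = 1.037.

Q̄_A / Q̄_B ≈ 1.04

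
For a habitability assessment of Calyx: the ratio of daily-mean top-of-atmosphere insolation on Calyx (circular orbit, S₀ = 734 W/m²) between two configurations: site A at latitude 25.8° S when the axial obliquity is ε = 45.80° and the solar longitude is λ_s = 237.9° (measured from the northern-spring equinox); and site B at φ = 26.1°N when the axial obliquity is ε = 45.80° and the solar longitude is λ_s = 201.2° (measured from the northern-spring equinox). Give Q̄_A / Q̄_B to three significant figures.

Q̄_A / Q̄_B ≈ 1.70

— Configuration A (φ=-25.8°):
Solar declination: sin δ = sin ε · sin λ_s = sin 45.80° × sin 237.9° = -0.60731, so δ = -37.395°.
cos H₀ = −tan(-25.8°) tan(-37.395°) = -0.3695, H₀ = 1.9493 rad.
Bracket: H₀ sin φ sin δ + cos φ cos δ sin H₀ = 1.9493×-0.43523×-0.60731 + 0.90032×0.79446×0.92922 = 0.515238 + 0.664642 = 1.179880.
Q̄ = (S₀/π) × [bracket] = (734/π) × 1.179880 = 275.67 W/m².
— Configuration B (φ=+26.1°):
Solar declination: sin δ = sin ε · sin λ_s = sin 45.80° × sin 201.2° = -0.25925, so δ = -15.026°.
cos H₀ = −tan(+26.1°) tan(-15.026°) = 0.1315, H₀ = 1.4389 rad.
Bracket: H₀ sin φ sin δ + cos φ cos δ sin H₀ = 1.4389×0.43994×-0.25925 + 0.89803×0.96581×0.99132 = -0.164113 + 0.859798 = 0.695685.
Q̄ = (S₀/π) × [bracket] = (734/π) × 0.695685 = 162.54 W/m².
Ratio Q̄_A / Q̄_B = 275.67 / 162.54 = 1.696.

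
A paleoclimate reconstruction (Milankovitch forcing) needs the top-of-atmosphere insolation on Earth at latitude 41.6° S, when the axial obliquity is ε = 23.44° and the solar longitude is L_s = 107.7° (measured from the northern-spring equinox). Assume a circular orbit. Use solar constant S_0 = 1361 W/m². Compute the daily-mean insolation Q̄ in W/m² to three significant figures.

Solar declination: sin δ = sin ε · sin L_s = sin 23.44° × sin 107.7° = 0.37896, so δ = +22.269°.
cos h₀ = −tan(-41.6°) tan(+22.269°) = 0.3636, h₀ = 1.1987 rad.
Bracket: h₀ sin ϕ sin δ + cos ϕ cos δ sin h₀ = 1.1987×-0.66393×0.37896 + 0.74780×0.92541×0.93157 = -0.301596 + 0.644667 = 0.343071.
Q̄ = (S_0/π) × [bracket] = (1361/π) × 0.343071 = 148.6 W/m².

Q̄ ≈ 149 W/m²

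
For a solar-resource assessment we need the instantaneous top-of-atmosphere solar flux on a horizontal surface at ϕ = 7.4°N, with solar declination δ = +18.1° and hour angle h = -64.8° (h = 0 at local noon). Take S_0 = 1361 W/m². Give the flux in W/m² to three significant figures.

cos θ_z = sin ϕ sin δ + cos ϕ cos δ cos h = 0.040014 + 0.401339 = 0.441353.
Flux = S_0 · cos θ_z = 1361 × 0.441353 = 600.7 W/m².

601 W/m²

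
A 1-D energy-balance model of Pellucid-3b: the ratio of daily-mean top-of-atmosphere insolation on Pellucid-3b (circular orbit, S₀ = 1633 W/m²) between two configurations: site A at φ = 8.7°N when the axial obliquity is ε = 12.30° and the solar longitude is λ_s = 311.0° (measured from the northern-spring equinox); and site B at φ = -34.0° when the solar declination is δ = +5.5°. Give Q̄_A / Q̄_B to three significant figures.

— Configuration A (φ=+8.7°):
Solar declination: sin δ = sin ε · sin λ_s = sin 12.30° × sin 311.0° = -0.16078, so δ = -9.252°.
cos H₀ = −tan(+8.7°) tan(-9.252°) = 0.0249, H₀ = 1.5459 rad.
Bracket: H₀ sin φ sin δ + cos φ cos δ sin H₀ = 1.5459×0.15126×-0.16078 + 0.98849×0.98699×0.99969 = -0.037596 + 0.975327 = 0.937731.
Q̄ = (S₀/π) × [bracket] = (1633/π) × 0.937731 = 487.43 W/m².
— Configuration B (φ=-34.0°):
cos H₀ = −tan(-34.0°) tan(+5.500°) = 0.0649, H₀ = 1.5058 rad.
Bracket: H₀ sin φ sin δ + cos φ cos δ sin H₀ = 1.5058×-0.55919×0.09585 + 0.82904×0.99540×0.99789 = -0.080708 + 0.823485 = 0.742777.
Q̄ = (S₀/π) × [bracket] = (1633/π) × 0.742777 = 386.10 W/m².
Ratio Q̄_A / Q̄_B = 487.43 / 386.10 = 1.262.

Q̄_A / Q̄_B ≈ 1.26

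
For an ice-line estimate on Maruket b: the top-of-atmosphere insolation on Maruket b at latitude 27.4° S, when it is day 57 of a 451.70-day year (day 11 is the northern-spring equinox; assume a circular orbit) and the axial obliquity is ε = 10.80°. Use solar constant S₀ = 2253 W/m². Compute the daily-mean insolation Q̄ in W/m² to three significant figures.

Solar longitude: λ_s = 360° × (57 − 11)/451.70 = 36.662°.
sin δ = sin 10.80° × sin 36.662° = 0.11188, so δ = +6.424°.
cos H₀ = −tan(-27.4°) tan(+6.424°) = 0.0584, H₀ = 1.5124 rad.
Bracket: H₀ sin φ sin δ + cos φ cos δ sin H₀ = 1.5124×-0.46020×0.11188 + 0.88782×0.99372×0.99830 = -0.077869 + 0.880745 = 0.802876.
Q̄ = (S₀/π) × [bracket] = (2253/π) × 0.802876 = 575.8 W/m².

Q̄ ≈ 576 W/m²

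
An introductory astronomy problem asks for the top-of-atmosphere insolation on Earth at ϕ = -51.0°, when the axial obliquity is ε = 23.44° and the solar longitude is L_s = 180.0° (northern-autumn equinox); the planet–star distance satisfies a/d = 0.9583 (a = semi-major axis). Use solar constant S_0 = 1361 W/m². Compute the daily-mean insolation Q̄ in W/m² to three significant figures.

Q̄ ≈ 250 W/m²

Solar declination: sin δ = sin ε · sin L_s = sin 23.44° × sin 180.0° = 0.00000, so δ = +0.000°.
cos h₀ = −tan(-51.0°) tan(+0.000°) = 0.0000, h₀ = 1.5708 rad.
Bracket: h₀ sin ϕ sin δ + cos ϕ cos δ sin h₀ = 1.5708×-0.77715×0.00000 + 0.62932×1.00000×1.00000 = -0.000000 + 0.629320 = 0.629320.
Inverse-square distance factor (a/d)² = 0.9583² = 0.918339.
Q̄ = (S_0/π) × 0.918339 × [bracket] = (1361/π) × 0.918339 × 0.629320 = 250.4 W/m².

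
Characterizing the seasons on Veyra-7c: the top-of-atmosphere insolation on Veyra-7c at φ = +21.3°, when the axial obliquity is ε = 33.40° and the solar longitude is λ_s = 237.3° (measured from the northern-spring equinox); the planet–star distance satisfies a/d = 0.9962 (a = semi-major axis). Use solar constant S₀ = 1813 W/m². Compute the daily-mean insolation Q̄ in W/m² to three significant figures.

Q̄ ≈ 331 W/m²

Solar declination: sin δ = sin ε · sin λ_s = sin 33.40° × sin 237.3° = -0.46324, so δ = -27.596°.
cos H₀ = −tan(+21.3°) tan(-27.596°) = 0.2038, H₀ = 1.3656 rad.
Bracket: H₀ sin φ sin δ + cos φ cos δ sin H₀ = 1.3656×0.36325×-0.46324 + 0.93169×0.88624×0.97901 = -0.229792 + 0.808369 = 0.578577.
Inverse-square distance factor (a/d)² = 0.9962² = 0.992414.
Q̄ = (S₀/π) × 0.992414 × [bracket] = (1813/π) × 0.992414 × 0.578577 = 331.4 W/m².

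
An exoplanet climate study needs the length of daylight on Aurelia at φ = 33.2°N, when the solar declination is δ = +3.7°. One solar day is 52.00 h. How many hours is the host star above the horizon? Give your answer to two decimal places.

26.70 h

cos H₀ = −tan φ · tan δ = −tan(+33.2°) × tan(+3.700°) = -0.0423, so H₀ = 1.6131 rad = 92.43°.
Daylight = 2H₀/(2π) × 52.00 h = (1.6131/π) × 52.00 = 26.70 h.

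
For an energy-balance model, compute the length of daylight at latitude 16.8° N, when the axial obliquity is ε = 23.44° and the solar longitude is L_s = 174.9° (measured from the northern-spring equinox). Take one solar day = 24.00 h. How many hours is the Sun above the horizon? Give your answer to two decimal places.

Solar declination: sin δ = sin ε · sin L_s = sin 23.44° × sin 174.9° = 0.03536, so δ = +2.026°.
cos h₀ = −tan ϕ · tan δ = −tan(+16.8°) × tan(+2.026°) = -0.0107, so h₀ = 1.5815 rad = 90.61°.
Daylight = 2h₀/(2π) × 24.00 h = (1.5815/π) × 24.00 = 12.08 h.

12.08 h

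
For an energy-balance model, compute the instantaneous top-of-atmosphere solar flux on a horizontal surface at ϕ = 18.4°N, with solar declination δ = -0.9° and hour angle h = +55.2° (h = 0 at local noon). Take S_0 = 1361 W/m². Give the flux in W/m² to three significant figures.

730 W/m²

cos θ_z = sin ϕ sin δ + cos ϕ cos δ cos h = -0.004958 + 0.541470 = 0.536512.
Flux = S_0 · cos θ_z = 1361 × 0.536512 = 730.2 W/m².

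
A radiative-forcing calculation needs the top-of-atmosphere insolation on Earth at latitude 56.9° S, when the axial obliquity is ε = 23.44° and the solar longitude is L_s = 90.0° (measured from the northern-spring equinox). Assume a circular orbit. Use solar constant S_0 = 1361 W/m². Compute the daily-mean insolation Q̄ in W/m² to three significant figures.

Q̄ ≈ 40.4 W/m²

Solar declination: sin δ = sin ε · sin L_s = sin 23.44° × sin 90.0° = 0.39779, so δ = +23.440°.
cos h₀ = −tan(-56.9°) tan(+23.440°) = 0.6651, h₀ = 0.8432 rad.
Bracket: h₀ sin ϕ sin δ + cos ϕ cos δ sin h₀ = 0.8432×-0.83772×0.39779 + 0.54610×0.91748×0.74676 = -0.280985 + 0.374154 = 0.093169.
Q̄ = (S_0/π) × [bracket] = (1361/π) × 0.093169 = 40.36 W/m².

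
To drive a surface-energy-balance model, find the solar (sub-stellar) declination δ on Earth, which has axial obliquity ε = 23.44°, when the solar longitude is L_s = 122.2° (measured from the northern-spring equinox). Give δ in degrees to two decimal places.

δ = +19.67°

sin δ = sin ε · sin L_s = sin 23.44° × sin 122.2° = 0.336606.
δ = arcsin(0.336606) = +19.67°.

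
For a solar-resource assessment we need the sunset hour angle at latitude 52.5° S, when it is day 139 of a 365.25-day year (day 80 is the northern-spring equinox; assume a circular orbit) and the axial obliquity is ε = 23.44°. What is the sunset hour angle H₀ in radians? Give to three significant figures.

Solar longitude: λ_s = 360° × (139 − 80)/365.25 = 58.152°.
sin δ = sin 23.44° × sin 58.152° = 0.33790, so δ = +19.749°.
cos H₀ = −tan φ · tan δ = −tan(-52.5°) × tan(+19.749°) = 0.4679, so H₀ = 1.0839 rad = 62.10°.

H₀ = 1.08 rad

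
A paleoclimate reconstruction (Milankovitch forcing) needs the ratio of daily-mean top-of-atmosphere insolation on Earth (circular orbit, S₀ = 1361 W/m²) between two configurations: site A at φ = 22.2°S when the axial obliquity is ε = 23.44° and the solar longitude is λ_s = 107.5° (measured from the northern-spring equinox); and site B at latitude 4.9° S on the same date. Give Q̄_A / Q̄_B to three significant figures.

Q̄_A / Q̄_B ≈ 0.738

— Configuration A (φ=-22.2°):
Solar declination: sin δ = sin ε · sin λ_s = sin 23.44° × sin 107.5° = 0.37938, so δ = +22.295°.
cos H₀ = −tan(-22.2°) tan(+22.295°) = 0.1673, H₀ = 1.4027 rad.
Bracket: H₀ sin φ sin δ + cos φ cos δ sin H₀ = 1.4027×-0.37784×0.37938 + 0.92587×0.92524×0.98590 = -0.201070 + 0.844573 = 0.643503.
Q̄ = (S₀/π) × [bracket] = (1361/π) × 0.643503 = 278.78 W/m².
— Configuration B (φ=-4.9°):
cos H₀ = −tan(-4.9°) tan(+22.295°) = 0.0352, H₀ = 1.5356 rad.
Bracket: H₀ sin φ sin δ + cos φ cos δ sin H₀ = 1.5356×-0.08542×0.37938 + 0.99635×0.92524×0.99938 = -0.049764 + 0.921291 = 0.871527.
Q̄ = (S₀/π) × [bracket] = (1361/π) × 0.871527 = 377.56 W/m².
Ratio Q̄_A / Q̄_B = 278.78 / 377.56 = 0.7384.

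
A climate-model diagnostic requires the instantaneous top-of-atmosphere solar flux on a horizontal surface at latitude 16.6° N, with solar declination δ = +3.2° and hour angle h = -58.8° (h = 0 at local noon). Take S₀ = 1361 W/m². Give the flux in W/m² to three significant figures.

cos θ_z = sin φ sin δ + cos φ cos δ cos h = 0.015948 + 0.495663 = 0.511611.
Flux = S₀ · cos θ_z = 1361 × 0.511611 = 696.3 W/m².

696 W/m²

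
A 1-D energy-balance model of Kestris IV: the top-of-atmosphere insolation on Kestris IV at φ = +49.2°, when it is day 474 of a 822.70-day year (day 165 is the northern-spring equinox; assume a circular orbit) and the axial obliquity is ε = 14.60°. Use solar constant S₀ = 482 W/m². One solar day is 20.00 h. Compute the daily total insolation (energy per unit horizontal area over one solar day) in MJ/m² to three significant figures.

9.59 MJ/m²

Solar longitude: λ_s = 360° × (474 − 165)/822.70 = 135.213°.
sin δ = sin 14.60° × sin 135.213° = 0.17758, so δ = +10.229°.
cos H₀ = −tan(+49.2°) tan(+10.229°) = -0.2090, H₀ = 1.7814 rad.
Bracket: H₀ sin φ sin δ + cos φ cos δ sin H₀ = 1.7814×0.75700×0.17758 + 0.65342×0.98411×0.97791 = 0.239470 + 0.628832 = 0.868302.
Q̄ = (S₀/π) × [bracket] = (482/π) × 0.868302 = 133.22 W/m².
Daily total = Q̄ × 20.00 h × 3600 s/h = 133.22 × 20.00 × 3600 / 10⁶ = 9.592 MJ/m².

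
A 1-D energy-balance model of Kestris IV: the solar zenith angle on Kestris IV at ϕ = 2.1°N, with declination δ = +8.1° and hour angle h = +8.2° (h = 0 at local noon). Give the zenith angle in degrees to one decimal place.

θ_z = 10.1°

cos θ_z = sin ϕ sin δ + cos ϕ cos δ cos h = 0.005163 + 0.979244 = 0.984407.
θ_z = arccos(0.984407) = 10.1°.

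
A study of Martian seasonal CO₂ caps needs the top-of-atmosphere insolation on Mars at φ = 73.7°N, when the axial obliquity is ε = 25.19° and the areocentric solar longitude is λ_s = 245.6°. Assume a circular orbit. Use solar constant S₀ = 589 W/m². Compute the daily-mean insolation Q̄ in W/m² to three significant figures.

Q̄ ≈ 0.00 W/m²

sin δ = sin 25.19° × sin 245.6° = -0.38761, so δ = -22.806°.
cos H₀ = −tan(+73.7°) tan(-22.806°) = 1.4379 ≥ 1 ⇒ polar night, H₀ = 0 and Q̄ = 0.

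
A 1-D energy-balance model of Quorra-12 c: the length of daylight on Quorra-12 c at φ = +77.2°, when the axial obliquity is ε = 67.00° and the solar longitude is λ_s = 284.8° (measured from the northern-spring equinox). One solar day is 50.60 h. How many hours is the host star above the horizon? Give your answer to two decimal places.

Solar declination: sin δ = sin ε · sin λ_s = sin 67.00° × sin 284.8° = -0.88997, so δ = -62.869°.
cos H₀ = −tan φ · tan δ = 8.5898 ≥ 1, so the host star never rises (polar night) and H₀ = 0.
Daylight = 2H₀/(2π) × 50.60 h = (0.0000/π) × 50.60 = 0.00 h.

0.00 h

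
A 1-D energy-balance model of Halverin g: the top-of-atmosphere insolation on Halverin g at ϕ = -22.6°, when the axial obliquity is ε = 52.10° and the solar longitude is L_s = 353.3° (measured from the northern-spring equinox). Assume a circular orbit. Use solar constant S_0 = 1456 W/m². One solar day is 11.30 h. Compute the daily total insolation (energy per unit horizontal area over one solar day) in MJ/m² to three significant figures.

Solar declination: sin δ = sin ε · sin L_s = sin 52.10° × sin 353.3° = -0.09206, so δ = -5.282°.
cos h₀ = −tan(-22.6°) tan(-5.282°) = -0.0385, h₀ = 1.6093 rad.
Bracket: h₀ sin ϕ sin δ + cos ϕ cos δ sin h₀ = 1.6093×-0.38430×-0.09206 + 0.92321×0.99575×0.99926 = 0.056935 + 0.918606 = 0.975541.
Q̄ = (S_0/π) × [bracket] = (1456/π) × 0.975541 = 452.12 W/m².
Daily total = Q̄ × 11.30 h × 3600 s/h = 452.12 × 11.30 × 3600 / 10⁶ = 18.39 MJ/m².

18.4 MJ/m²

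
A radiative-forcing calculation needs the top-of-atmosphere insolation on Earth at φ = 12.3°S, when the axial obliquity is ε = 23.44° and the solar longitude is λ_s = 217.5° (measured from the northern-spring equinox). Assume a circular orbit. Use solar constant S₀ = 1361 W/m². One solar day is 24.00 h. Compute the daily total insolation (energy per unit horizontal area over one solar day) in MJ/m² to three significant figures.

38.6 MJ/m²

Solar declination: sin δ = sin ε · sin λ_s = sin 23.44° × sin 217.5° = -0.24216, so δ = -14.014°.
cos H₀ = −tan(-12.3°) tan(-14.014°) = -0.0544, H₀ = 1.6252 rad.
Bracket: H₀ sin φ sin δ + cos φ cos δ sin H₀ = 1.6252×-0.21303×-0.24216 + 0.97705×0.97024×0.99852 = 0.083840 + 0.946570 = 1.030410.
Q̄ = (S₀/π) × [bracket] = (1361/π) × 1.030410 = 446.39 W/m².
Daily total = Q̄ × 24.00 h × 3600 s/h = 446.39 × 24.00 × 3600 / 10⁶ = 38.57 MJ/m².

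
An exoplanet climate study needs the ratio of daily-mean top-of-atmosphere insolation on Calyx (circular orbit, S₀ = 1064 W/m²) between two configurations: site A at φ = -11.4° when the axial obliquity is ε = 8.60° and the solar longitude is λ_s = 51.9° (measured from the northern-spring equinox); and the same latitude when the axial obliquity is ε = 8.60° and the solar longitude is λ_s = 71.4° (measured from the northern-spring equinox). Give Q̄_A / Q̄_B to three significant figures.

Q̄_A / Q̄_B ≈ 1.01

— Configuration A (φ=-11.4°):
Solar declination: sin δ = sin ε · sin λ_s = sin 8.60° × sin 51.9° = 0.11767, so δ = +6.758°.
cos H₀ = −tan(-11.4°) tan(+6.758°) = 0.0239, H₀ = 1.5469 rad.
Bracket: H₀ sin φ sin δ + cos φ cos δ sin H₀ = 1.5469×-0.19766×0.11767 + 0.98027×0.99305×0.99971 = -0.035979 + 0.973175 = 0.937196.
Q̄ = (S₀/π) × [bracket] = (1064/π) × 0.937196 = 317.41 W/m².
— Configuration B (φ=-11.4°):
Solar declination: sin δ = sin ε · sin λ_s = sin 8.60° × sin 71.4° = 0.14172, so δ = +8.148°.
cos H₀ = −tan(-11.4°) tan(+8.148°) = 0.0289, H₀ = 1.5419 rad.
Bracket: H₀ sin φ sin δ + cos φ cos δ sin H₀ = 1.5419×-0.19766×0.14172 + 0.98027×0.98991×0.99958 = -0.043192 + 0.969972 = 0.926780.
Q̄ = (S₀/π) × [bracket] = (1064/π) × 0.926780 = 313.88 W/m².
Ratio Q̄_A / Q̄_B = 317.41 / 313.88 = 1.011.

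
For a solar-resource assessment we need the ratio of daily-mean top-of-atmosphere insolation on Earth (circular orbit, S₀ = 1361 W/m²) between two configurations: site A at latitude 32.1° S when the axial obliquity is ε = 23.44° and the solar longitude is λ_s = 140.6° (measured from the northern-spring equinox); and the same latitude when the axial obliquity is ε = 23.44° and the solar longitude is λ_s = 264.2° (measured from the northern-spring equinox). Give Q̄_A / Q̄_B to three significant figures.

— Configuration A (φ=-32.1°):
Solar declination: sin δ = sin ε · sin λ_s = sin 23.44° × sin 140.6° = 0.25249, so δ = +14.625°.
cos H₀ = −tan(-32.1°) tan(+14.625°) = 0.1637, H₀ = 1.4064 rad.
Bracket: H₀ sin φ sin δ + cos φ cos δ sin H₀ = 1.4064×-0.53140×0.25249 + 0.84712×0.96760×0.98651 = -0.188701 + 0.808616 = 0.619915.
Q̄ = (S₀/π) × [bracket] = (1361/π) × 0.619915 = 268.56 W/m².
— Configuration B (φ=-32.1°):
Solar declination: sin δ = sin ε · sin λ_s = sin 23.44° × sin 264.2° = -0.39575, so δ = -23.313°.
cos H₀ = −tan(-32.1°) tan(-23.313°) = -0.2703, H₀ = 1.8445 rad.
Bracket: H₀ sin φ sin δ + cos φ cos δ sin H₀ = 1.8445×-0.53140×-0.39575 + 0.84712×0.91836×0.96277 = 0.387901 + 0.748998 = 1.136899.
Q̄ = (S₀/π) × [bracket] = (1361/π) × 1.136899 = 492.53 W/m².
Ratio Q̄_A / Q̄_B = 268.56 / 492.53 = 0.5453.

Q̄_A / Q̄_B ≈ 0.545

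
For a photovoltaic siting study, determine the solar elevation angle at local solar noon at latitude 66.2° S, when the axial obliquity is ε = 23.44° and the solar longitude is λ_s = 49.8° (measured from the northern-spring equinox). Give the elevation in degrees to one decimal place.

6.1°

Solar declination: sin δ = sin ε · sin λ_s = sin 23.44° × sin 49.8° = 0.30383, so δ = +17.688°.
At local noon the hour angle is zero, so the zenith angle equals |φ − δ| = |-66.2° − (+17.688°)| = 83.888°.
Elevation = 90° − 83.888° = 6.1°.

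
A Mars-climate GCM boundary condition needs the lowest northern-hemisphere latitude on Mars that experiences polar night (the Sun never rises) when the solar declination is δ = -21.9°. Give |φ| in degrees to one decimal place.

Polar night requires cos H₀ = −tan φ tan δ ≥ 1, i.e. tan φ tan δ ≤ −1.
The boundary is |tan φ| · |tan δ| = 1, so |φ| = 90° − |δ| = 90° − 21.9° = 68.1° in the northern hemisphere.

|φ| = 68.1°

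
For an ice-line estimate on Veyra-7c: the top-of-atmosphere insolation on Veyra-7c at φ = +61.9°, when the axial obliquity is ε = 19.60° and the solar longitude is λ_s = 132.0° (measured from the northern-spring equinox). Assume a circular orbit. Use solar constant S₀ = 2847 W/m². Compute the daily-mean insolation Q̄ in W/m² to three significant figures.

Solar declination: sin δ = sin ε · sin λ_s = sin 19.60° × sin 132.0° = 0.24929, so δ = +14.435°.
cos H₀ = −tan(+61.9°) tan(+14.435°) = -0.4821, H₀ = 2.0738 rad.
Bracket: H₀ sin φ sin δ + cos φ cos δ sin H₀ = 2.0738×0.88213×0.24929 + 0.47101×0.96843×0.87612 = 0.456041 + 0.399634 = 0.855675.
Q̄ = (S₀/π) × [bracket] = (2847/π) × 0.855675 = 775.4 W/m².

Q̄ ≈ 775 W/m²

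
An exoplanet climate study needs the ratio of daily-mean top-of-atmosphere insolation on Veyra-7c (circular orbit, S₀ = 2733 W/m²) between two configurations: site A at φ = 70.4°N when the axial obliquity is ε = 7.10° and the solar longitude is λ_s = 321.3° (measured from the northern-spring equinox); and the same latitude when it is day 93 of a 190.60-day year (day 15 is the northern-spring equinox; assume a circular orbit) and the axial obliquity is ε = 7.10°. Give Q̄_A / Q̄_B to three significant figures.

— Configuration A (φ=+70.4°):
Solar declination: sin δ = sin ε · sin λ_s = sin 7.10° × sin 321.3° = -0.07728, so δ = -4.432°.
cos H₀ = −tan(+70.4°) tan(-4.432°) = 0.2177, H₀ = 1.3514 rad.
Bracket: H₀ sin φ sin δ + cos φ cos δ sin H₀ = 1.3514×0.94206×-0.07728 + 0.33545×0.99701×0.97602 = -0.098385 + 0.326427 = 0.228042.
Q̄ = (S₀/π) × [bracket] = (2733/π) × 0.228042 = 198.38 W/m².
— Configuration B (φ=+70.4°):
Solar longitude: λ_s = 360° × (93 − 15)/190.60 = 147.324°.
sin δ = sin 7.10° × sin 147.324° = 0.06673, so δ = +3.826°.
cos H₀ = −tan(+70.4°) tan(+3.826°) = -0.1878, H₀ = 1.7597 rad.
Bracket: H₀ sin φ sin δ + cos φ cos δ sin H₀ = 1.7597×0.94206×0.06673 + 0.33545×0.99777×0.98220 = 0.110621 + 0.328744 = 0.439365.
Q̄ = (S₀/π) × [bracket] = (2733/π) × 0.439365 = 382.22 W/m².
Ratio Q̄_A / Q̄_B = 198.38 / 382.22 = 0.5190.

Q̄_A / Q̄_B ≈ 0.519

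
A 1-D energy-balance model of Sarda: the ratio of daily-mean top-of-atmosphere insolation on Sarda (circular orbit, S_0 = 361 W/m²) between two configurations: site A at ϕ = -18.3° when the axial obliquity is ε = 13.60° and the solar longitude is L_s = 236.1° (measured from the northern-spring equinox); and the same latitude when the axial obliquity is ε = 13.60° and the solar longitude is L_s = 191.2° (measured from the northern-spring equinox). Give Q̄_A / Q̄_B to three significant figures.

— Configuration A (ϕ=-18.3°):
Solar declination: sin δ = sin ε · sin L_s = sin 13.60° × sin 236.1° = -0.19517, so δ = -11.255°.
cos h₀ = −tan(-18.3°) tan(-11.255°) = -0.0658, h₀ = 1.6367 rad.
Bracket: h₀ sin ϕ sin δ + cos ϕ cos δ sin h₀ = 1.6367×-0.31399×-0.19517 + 0.94943×0.98077×0.99783 = 0.100299 + 0.929152 = 1.029451.
Q̄ = (S_0/π) × [bracket] = (361/π) × 1.029451 = 118.29 W/m².
— Configuration B (ϕ=-18.3°):
Solar declination: sin δ = sin ε · sin L_s = sin 13.60° × sin 191.2° = -0.04567, so δ = -2.618°.
cos h₀ = −tan(-18.3°) tan(-2.618°) = -0.0151, h₀ = 1.5859 rad.
Bracket: h₀ sin ϕ sin δ + cos ϕ cos δ sin h₀ = 1.5859×-0.31399×-0.04567 + 0.94943×0.99896×0.99989 = 0.022742 + 0.948338 = 0.971080.
Q̄ = (S_0/π) × [bracket] = (361/π) × 0.971080 = 111.59 W/m².
Ratio Q̄_A / Q̄_B = 118.29 / 111.59 = 1.060.

Q̄_A / Q̄_B ≈ 1.06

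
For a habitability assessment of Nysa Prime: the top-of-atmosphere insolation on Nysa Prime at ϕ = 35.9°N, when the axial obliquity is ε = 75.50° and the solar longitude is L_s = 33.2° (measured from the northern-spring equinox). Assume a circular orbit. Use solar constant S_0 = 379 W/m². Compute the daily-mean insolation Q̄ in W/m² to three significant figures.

Q̄ ≈ 150 W/m²

Solar declination: sin δ = sin ε · sin L_s = sin 75.50° × sin 33.2° = 0.53012, so δ = +32.014°.
cos h₀ = −tan(+35.9°) tan(+32.014°) = -0.4526, h₀ = 2.0404 rad.
Bracket: h₀ sin ϕ sin δ + cos ϕ cos δ sin h₀ = 2.0404×0.58637×0.53012 + 0.81004×0.84792×0.89173 = 0.634251 + 0.612484 = 1.246735.
Q̄ = (S_0/π) × [bracket] = (379/π) × 1.246735 = 150.4 W/m².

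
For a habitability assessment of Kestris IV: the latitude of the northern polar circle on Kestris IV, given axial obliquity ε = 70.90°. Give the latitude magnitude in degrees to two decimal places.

19.10°

The polar circle is the lowest latitude that experiences at least one full rotation of continuous daylight at the northern-summer solstice; it lies at |φ| = 90° − ε = 90° − 70.90° = 19.10°.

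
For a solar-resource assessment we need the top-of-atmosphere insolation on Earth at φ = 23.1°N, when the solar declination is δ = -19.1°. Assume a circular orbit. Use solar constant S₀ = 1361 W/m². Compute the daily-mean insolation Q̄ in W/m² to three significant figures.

cos H₀ = −tan(+23.1°) tan(-19.100°) = 0.1477, H₀ = 1.4226 rad.
Bracket: H₀ sin φ sin δ + cos φ cos δ sin H₀ = 1.4226×0.39234×-0.32722 + 0.91982×0.94495×0.98903 = -0.182636 + 0.859649 = 0.677013.
Q̄ = (S₀/π) × [bracket] = (1361/π) × 0.677013 = 293.3 W/m².

Q̄ ≈ 293 W/m²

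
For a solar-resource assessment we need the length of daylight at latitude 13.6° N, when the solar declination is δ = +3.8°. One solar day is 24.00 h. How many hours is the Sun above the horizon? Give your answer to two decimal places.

cos H₀ = −tan φ · tan δ = −tan(+13.6°) × tan(+3.800°) = -0.0161, so H₀ = 1.5869 rad = 90.92°.
Daylight = 2H₀/(2π) × 24.00 h = (1.5869/π) × 24.00 = 12.12 h.

12.12 h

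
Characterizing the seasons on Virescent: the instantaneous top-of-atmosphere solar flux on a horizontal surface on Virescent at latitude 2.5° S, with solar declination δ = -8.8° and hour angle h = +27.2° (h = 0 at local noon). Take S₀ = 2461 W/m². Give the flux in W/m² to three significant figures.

cos θ_z = sin φ sin δ + cos φ cos δ cos h = 0.006673 + 0.878110 = 0.884783.
Flux = S₀ · cos θ_z = 2461 × 0.884783 = 2177 W/m².

2.18e+03 W/m²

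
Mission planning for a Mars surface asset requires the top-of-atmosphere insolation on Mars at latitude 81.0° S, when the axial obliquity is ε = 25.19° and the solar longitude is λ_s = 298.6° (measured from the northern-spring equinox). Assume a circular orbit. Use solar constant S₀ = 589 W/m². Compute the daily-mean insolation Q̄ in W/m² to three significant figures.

Solar declination: sin δ = sin ε · sin λ_s = sin 25.19° × sin 298.6° = -0.37369, so δ = -21.943°.
cos H₀ = −tan(-81.0°) tan(-21.943°) = -2.5437 ≤ −1 ⇒ polar day, H₀ = π.
Bracket: H₀ sin φ sin δ + cos φ cos δ sin H₀ = 3.1416×-0.98769×-0.37369 + 0.15643×0.92755×0.00000 = 1.159533 + 0.000000 = 1.159533.
Q̄ = (S₀/π) × [bracket] = (589/π) × 1.159533 = 217.4 W/m².

Q̄ ≈ 217 W/m²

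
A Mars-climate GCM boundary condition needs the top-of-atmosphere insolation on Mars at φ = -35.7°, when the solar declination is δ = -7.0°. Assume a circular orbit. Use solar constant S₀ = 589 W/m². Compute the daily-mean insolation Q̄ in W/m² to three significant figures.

Q̄ ≈ 173 W/m²

cos H₀ = −tan(-35.7°) tan(-7.000°) = -0.0882, H₀ = 1.6591 rad.
Bracket: H₀ sin φ sin δ + cos φ cos δ sin H₀ = 1.6591×-0.58354×-0.12187 + 0.81208×0.99255×0.99610 = 0.117989 + 0.802886 = 0.920875.
Q̄ = (S₀/π) × [bracket] = (589/π) × 0.920875 = 172.6 W/m².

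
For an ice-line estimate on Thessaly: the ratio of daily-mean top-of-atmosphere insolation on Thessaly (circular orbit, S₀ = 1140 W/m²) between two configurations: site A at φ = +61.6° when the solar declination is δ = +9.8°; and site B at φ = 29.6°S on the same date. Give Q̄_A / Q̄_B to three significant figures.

Q̄_A / Q̄_B ≈ 0.999

— Configuration A (φ=+61.6°):
cos H₀ = −tan(+61.6°) tan(+9.800°) = -0.3195, H₀ = 1.8960 rad.
Bracket: H₀ sin φ sin δ + cos φ cos δ sin H₀ = 1.8960×0.87965×0.17021 + 0.47562×0.98541×0.94760 = 0.283879 + 0.444122 = 0.728001.
Q̄ = (S₀/π) × [bracket] = (1140/π) × 0.728001 = 264.17 W/m².
— Configuration B (φ=-29.6°):
cos H₀ = −tan(-29.6°) tan(+9.800°) = 0.0981, H₀ = 1.4725 rad.
Bracket: H₀ sin φ sin δ + cos φ cos δ sin H₀ = 1.4725×-0.49394×0.17021 + 0.86949×0.98541×0.99517 = -0.123798 + 0.852666 = 0.728868.
Q̄ = (S₀/π) × [bracket] = (1140/π) × 0.728868 = 264.49 W/m².
Ratio Q̄_A / Q̄_B = 264.17 / 264.49 = 0.9988.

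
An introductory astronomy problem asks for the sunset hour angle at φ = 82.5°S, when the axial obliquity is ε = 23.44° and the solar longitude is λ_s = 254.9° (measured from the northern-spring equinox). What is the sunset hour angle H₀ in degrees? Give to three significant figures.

Solar declination: sin δ = sin ε · sin λ_s = sin 23.44° × sin 254.9° = -0.38405, so δ = -22.585°.
Sunrise equation: cos H₀ = −tan φ · tan δ = -3.1595 ≤ −1, so the Sun never sets (polar day) and H₀ = π.

H₀ = 180°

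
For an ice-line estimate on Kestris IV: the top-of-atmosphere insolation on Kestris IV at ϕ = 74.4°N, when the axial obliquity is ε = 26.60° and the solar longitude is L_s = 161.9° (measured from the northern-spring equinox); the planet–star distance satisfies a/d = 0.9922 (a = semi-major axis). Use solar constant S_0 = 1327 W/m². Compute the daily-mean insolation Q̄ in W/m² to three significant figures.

Solar declination: sin δ = sin ε · sin L_s = sin 26.60° × sin 161.9° = 0.13911, so δ = +7.996°.
cos h₀ = −tan(+74.4°) tan(+7.996°) = -0.5031, h₀ = 2.0980 rad.
Bracket: h₀ sin ϕ sin δ + cos ϕ cos δ sin h₀ = 2.0980×0.96316×0.13911 + 0.26892×0.99028×0.86422 = 0.281101 + 0.230147 = 0.511248.
Inverse-square distance factor (a/d)² = 0.9922² = 0.984461.
Q̄ = (S_0/π) × 0.984461 × [bracket] = (1327/π) × 0.984461 × 0.511248 = 212.6 W/m².

Q̄ ≈ 213 W/m²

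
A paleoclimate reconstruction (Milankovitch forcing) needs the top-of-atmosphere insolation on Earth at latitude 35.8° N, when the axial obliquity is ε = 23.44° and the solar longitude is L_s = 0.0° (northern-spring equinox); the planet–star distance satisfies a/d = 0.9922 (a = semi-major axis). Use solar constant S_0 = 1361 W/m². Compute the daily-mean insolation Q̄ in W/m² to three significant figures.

Solar declination: sin δ = sin ε · sin L_s = sin 23.44° × sin 0.0° = 0.00000, so δ = +0.000°.
cos h₀ = −tan(+35.8°) tan(+0.000°) = -0.0000, h₀ = 1.5708 rad.
Bracket: h₀ sin ϕ sin δ + cos ϕ cos δ sin h₀ = 1.5708×0.58496×0.00000 + 0.81106×1.00000×1.00000 = 0.000000 + 0.811060 = 0.811060.
Inverse-square distance factor (a/d)² = 0.9922² = 0.984461.
Q̄ = (S_0/π) × 0.984461 × [bracket] = (1361/π) × 0.984461 × 0.811060 = 345.9 W/m².

Q̄ ≈ 346 W/m²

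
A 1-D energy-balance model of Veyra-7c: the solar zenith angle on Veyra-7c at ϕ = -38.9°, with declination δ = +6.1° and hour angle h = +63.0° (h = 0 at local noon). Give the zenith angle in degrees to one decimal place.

θ_z = 73.5°

cos θ_z = sin ϕ sin δ + cos ϕ cos δ cos h = -0.066730 + 0.351315 = 0.284585.
θ_z = arccos(0.284585) = 73.5°.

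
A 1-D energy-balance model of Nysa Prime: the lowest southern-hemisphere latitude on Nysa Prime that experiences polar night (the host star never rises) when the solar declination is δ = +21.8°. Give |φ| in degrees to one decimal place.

Polar night requires cos H₀ = −tan φ tan δ ≥ 1, i.e. tan φ tan δ ≤ −1.
The boundary is |tan φ| · |tan δ| = 1, so |φ| = 90° − |δ| = 90° − 21.8° = 68.2° in the southern hemisphere.

|φ| = 68.2°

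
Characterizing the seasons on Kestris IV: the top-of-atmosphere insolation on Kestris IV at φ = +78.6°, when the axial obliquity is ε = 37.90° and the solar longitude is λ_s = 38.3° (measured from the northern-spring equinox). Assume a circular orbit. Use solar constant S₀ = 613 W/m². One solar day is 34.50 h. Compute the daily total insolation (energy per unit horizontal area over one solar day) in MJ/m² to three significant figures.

28.4 MJ/m²

Solar declination: sin δ = sin ε · sin λ_s = sin 37.90° × sin 38.3° = 0.38072, so δ = +22.378°.
cos H₀ = −tan(+78.6°) tan(+22.378°) = -2.0419 ≤ −1 ⇒ polar day, H₀ = π.
Bracket: H₀ sin φ sin δ + cos φ cos δ sin H₀ = 3.1416×0.98027×0.38072 + 0.19766×0.92469×0.00000 = 1.172471 + 0.000000 = 1.172471.
Q̄ = (S₀/π) × [bracket] = (613/π) × 1.172471 = 228.78 W/m².
Daily total = Q̄ × 34.50 h × 3600 s/h = 228.78 × 34.50 × 3600 / 10⁶ = 28.41 MJ/m².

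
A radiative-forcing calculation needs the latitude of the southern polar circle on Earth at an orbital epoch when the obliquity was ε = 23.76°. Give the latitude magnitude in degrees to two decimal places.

The polar circle is the lowest latitude that experiences at least one full rotation of continuous darkness at the northern-summer solstice; it lies at |ϕ| = 90° − ε = 90° − 23.76° = 66.24°.

66.24°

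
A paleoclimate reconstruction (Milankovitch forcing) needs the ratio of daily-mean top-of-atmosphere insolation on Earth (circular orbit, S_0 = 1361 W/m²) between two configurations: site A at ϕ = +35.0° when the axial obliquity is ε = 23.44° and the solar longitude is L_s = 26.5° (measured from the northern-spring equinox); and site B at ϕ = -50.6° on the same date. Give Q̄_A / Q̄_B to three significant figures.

Q̄_A / Q̄_B ≈ 2.29

— Configuration A (ϕ=+35.0°):
Solar declination: sin δ = sin ε · sin L_s = sin 23.44° × sin 26.5° = 0.17749, so δ = +10.224°.
cos h₀ = −tan(+35.0°) tan(+10.224°) = -0.1263, h₀ = 1.6974 rad.
Bracket: h₀ sin ϕ sin δ + cos ϕ cos δ sin h₀ = 1.6974×0.57358×0.17749 + 0.81915×0.98412×0.99199 = 0.172803 + 0.799685 = 0.972488.
Q̄ = (S_0/π) × [bracket] = (1361/π) × 0.972488 = 421.30 W/m².
— Configuration B (ϕ=-50.6°):
cos h₀ = −tan(-50.6°) tan(+10.224°) = 0.2196, h₀ = 1.3494 rad.
Bracket: h₀ sin ϕ sin δ + cos ϕ cos δ sin h₀ = 1.3494×-0.77273×0.17749 + 0.63473×0.98412×0.97560 = -0.185073 + 0.609409 = 0.424336.
Q̄ = (S_0/π) × [bracket] = (1361/π) × 0.424336 = 183.83 W/m².
Ratio Q̄_A / Q̄_B = 421.30 / 183.83 = 2.292.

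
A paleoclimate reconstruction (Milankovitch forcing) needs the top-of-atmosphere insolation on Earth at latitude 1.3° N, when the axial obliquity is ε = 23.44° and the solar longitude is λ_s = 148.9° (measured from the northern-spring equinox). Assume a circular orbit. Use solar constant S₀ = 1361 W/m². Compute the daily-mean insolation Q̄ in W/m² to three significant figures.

Q̄ ≈ 427 W/m²

Solar declination: sin δ = sin ε · sin λ_s = sin 23.44° × sin 148.9° = 0.20547, so δ = +11.857°.
cos H₀ = −tan(+1.3°) tan(+11.857°) = -0.0048, H₀ = 1.5756 rad.
Bracket: H₀ sin φ sin δ + cos φ cos δ sin H₀ = 1.5756×0.02269×0.20547 + 0.99974×0.97866×0.99999 = 0.007346 + 0.978396 = 0.985742.
Q̄ = (S₀/π) × [bracket] = (1361/π) × 0.985742 = 427.0 W/m².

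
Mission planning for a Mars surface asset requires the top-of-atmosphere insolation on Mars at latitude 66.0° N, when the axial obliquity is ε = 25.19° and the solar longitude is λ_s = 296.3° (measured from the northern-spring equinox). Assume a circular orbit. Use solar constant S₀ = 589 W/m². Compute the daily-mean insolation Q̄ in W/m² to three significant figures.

Solar declination: sin δ = sin ε · sin λ_s = sin 25.19° × sin 296.3° = -0.38156, so δ = -22.431°.
cos H₀ = −tan(+66.0°) tan(-22.431°) = 0.9272, H₀ = 0.3841 rad.
Bracket: H₀ sin φ sin δ + cos φ cos δ sin H₀ = 0.3841×0.91355×-0.38156 + 0.40674×0.92434×0.37468 = -0.133887 + 0.140867 = 0.006980.
Q̄ = (S₀/π) × [bracket] = (589/π) × 0.006980 = 1.309 W/m².

Q̄ ≈ 1.31 W/m²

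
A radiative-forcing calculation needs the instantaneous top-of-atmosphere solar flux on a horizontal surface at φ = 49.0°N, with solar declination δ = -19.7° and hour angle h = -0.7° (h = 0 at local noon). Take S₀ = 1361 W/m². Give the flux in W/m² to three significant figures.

494 W/m²

cos θ_z = sin φ sin δ + cos φ cos δ cos h = -0.254409 + 0.617614 = 0.363205.
Flux = S₀ · cos θ_z = 1361 × 0.363205 = 494.3 W/m².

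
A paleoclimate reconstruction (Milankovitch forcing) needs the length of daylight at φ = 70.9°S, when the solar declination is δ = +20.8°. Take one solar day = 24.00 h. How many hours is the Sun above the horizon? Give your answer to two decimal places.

cos H₀ = −tan φ · tan δ = 1.0970 ≥ 1, so the Sun never rises (polar night) and H₀ = 0.
Daylight = 2H₀/(2π) × 24.00 h = (0.0000/π) × 24.00 = 0.00 h.

0.00 h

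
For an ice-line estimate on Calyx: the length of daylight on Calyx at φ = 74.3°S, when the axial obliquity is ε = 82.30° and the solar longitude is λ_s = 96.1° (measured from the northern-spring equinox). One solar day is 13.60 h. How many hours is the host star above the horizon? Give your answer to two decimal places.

Solar declination: sin δ = sin ε · sin λ_s = sin 82.30° × sin 96.1° = 0.98537, so δ = +80.188°.
cos H₀ = −tan φ · tan δ = 20.5707 ≥ 1, so the host star never rises (polar night) and H₀ = 0.
Daylight = 2H₀/(2π) × 13.60 h = (0.0000/π) × 13.60 = 0.00 h.

0.00 h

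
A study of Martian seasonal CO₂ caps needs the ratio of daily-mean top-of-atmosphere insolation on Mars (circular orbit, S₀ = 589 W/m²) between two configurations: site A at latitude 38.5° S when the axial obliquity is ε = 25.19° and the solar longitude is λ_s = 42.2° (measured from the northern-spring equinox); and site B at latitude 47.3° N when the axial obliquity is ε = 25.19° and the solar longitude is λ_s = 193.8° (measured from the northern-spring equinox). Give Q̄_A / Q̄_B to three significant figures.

Q̄_A / Q̄_B ≈ 0.875

— Configuration A (φ=-38.5°):
Solar declination: sin δ = sin ε · sin λ_s = sin 25.19° × sin 42.2° = 0.28590, so δ = +16.613°.
cos H₀ = −tan(-38.5°) tan(+16.613°) = 0.2373, H₀ = 1.3312 rad.
Bracket: H₀ sin φ sin δ + cos φ cos δ sin H₀ = 1.3312×-0.62251×0.28590 + 0.78261×0.95826×0.97143 = -0.236921 + 0.728518 = 0.491597.
Q̄ = (S₀/π) × [bracket] = (589/π) × 0.491597 = 92.167 W/m².
— Configuration B (φ=+47.3°):
Solar declination: sin δ = sin ε · sin λ_s = sin 25.19° × sin 193.8° = -0.10152, so δ = -5.827°.
cos H₀ = −tan(+47.3°) tan(-5.827°) = 0.1106, H₀ = 1.4600 rad.
Bracket: H₀ sin φ sin δ + cos φ cos δ sin H₀ = 1.4600×0.73491×-0.10152 + 0.67816×0.99483×0.99387 = -0.108928 + 0.670518 = 0.561590.
Q̄ = (S₀/π) × [bracket] = (589/π) × 0.561590 = 105.29 W/m².
Ratio Q̄_A / Q̄_B = 92.167 / 105.29 = 0.8754.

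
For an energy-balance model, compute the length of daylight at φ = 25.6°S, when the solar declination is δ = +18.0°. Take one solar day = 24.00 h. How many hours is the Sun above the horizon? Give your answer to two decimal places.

10.81 h

cos H₀ = −tan φ · tan δ = −tan(-25.6°) × tan(+18.000°) = 0.1557, so H₀ = 1.4145 rad = 81.04°.
Daylight = 2H₀/(2π) × 24.00 h = (1.4145/π) × 24.00 = 10.81 h.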